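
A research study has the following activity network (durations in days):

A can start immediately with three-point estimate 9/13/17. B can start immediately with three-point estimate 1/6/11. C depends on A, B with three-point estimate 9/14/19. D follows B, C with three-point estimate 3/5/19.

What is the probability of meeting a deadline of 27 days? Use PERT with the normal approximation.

0.020

te_A = (9 + 4·13 + 17)/6 = 78/6 = 13; σ²_A = ((17−9)/6)² = 1.778
te_B = (1 + 4·6 + 11)/6 = 36/6 = 6; σ²_B = ((11−1)/6)² = 2.778
te_C = (9 + 4·14 + 19)/6 = 84/6 = 14; σ²_C = ((19−9)/6)² = 2.778
te_D = (3 + 4·5 + 19)/6 = 42/6 = 7; σ²_D = ((19−3)/6)² = 7.111

Forward pass:
ES_A = 0; EF_A = 13
ES_B = 0; EF_B = 6
ES_C = max(EF_A=13, EF_B=6) = 13; EF_C = 13+14 = 27
ES_D = max(EF_B=6, EF_C=27) = 27; EF_D = 27+7 = 34
Expected project duration μ = 34 days. Critical path: A → C → D.

Variance along critical path = 1.778 + 2.778 + 7.111 = 11.667; σ = √11.667 = 3.416 days.
Z = (27 − 34) / 3.416 = -2.049
P(T ≤ 27) = Φ(-2.049) ≈ 0.020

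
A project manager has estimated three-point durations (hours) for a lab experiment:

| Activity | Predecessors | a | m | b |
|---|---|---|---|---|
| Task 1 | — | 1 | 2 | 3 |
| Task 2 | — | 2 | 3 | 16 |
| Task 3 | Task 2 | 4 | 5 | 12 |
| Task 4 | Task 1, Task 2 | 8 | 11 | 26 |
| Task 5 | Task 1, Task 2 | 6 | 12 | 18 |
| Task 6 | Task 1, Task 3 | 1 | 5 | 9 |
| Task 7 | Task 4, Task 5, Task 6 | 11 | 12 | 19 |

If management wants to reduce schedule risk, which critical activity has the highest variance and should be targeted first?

Task 4

te_Task 1 = (1 + 4·2 + 3)/6 = 12/6 = 2; σ²_Task 1 = ((3−1)/6)² = 0.111
te_Task 2 = (2 + 4·3 + 16)/6 = 30/6 = 5; σ²_Task 2 = ((16−2)/6)² = 5.444
te_Task 3 = (4 + 4·5 + 12)/6 = 36/6 = 6; σ²_Task 3 = ((12−4)/6)² = 1.778
te_Task 4 = (8 + 4·11 + 26)/6 = 78/6 = 13; σ²_Task 4 = ((26−8)/6)² = 9.000
te_Task 5 = (6 + 4·12 + 18)/6 = 72/6 = 12; σ²_Task 5 = ((18−6)/6)² = 4.000
te_Task 6 = (1 + 4·5 + 9)/6 = 30/6 = 5; σ²_Task 6 = ((9−1)/6)² = 1.778
te_Task 7 = (11 + 4·12 + 19)/6 = 78/6 = 13; σ²_Task 7 = ((19−11)/6)² = 1.778

Forward pass:
ES_Task 1 = 0; EF_Task 1 = 2
ES_Task 2 = 0; EF_Task 2 = 5
ES_Task 3 = 5; EF_Task 3 = 5+6 = 11
ES_Task 4 = max(EF_Task 1=2, EF_Task 2=5) = 5; EF_Task 4 = 5+13 = 18
ES_Task 5 = max(EF_Task 1=2, EF_Task 2=5) = 5; EF_Task 5 = 5+12 = 17
ES_Task 6 = max(EF_Task 1=2, EF_Task 3=11) = 11; EF_Task 6 = 11+5 = 16
ES_Task 7 = max(EF_Task 4=18, EF_Task 5=17, EF_Task 6=16) = 18; EF_Task 7 = 18+13 = 31
Expected project duration μ = 31 hours. Critical path: Task 2 → Task 4 → Task 7.

Variances on critical path: σ²_Task 2=5.444, σ²_Task 4=9.000, σ²_Task 7=1.778.
Largest is σ²_Task 4 = 9.000.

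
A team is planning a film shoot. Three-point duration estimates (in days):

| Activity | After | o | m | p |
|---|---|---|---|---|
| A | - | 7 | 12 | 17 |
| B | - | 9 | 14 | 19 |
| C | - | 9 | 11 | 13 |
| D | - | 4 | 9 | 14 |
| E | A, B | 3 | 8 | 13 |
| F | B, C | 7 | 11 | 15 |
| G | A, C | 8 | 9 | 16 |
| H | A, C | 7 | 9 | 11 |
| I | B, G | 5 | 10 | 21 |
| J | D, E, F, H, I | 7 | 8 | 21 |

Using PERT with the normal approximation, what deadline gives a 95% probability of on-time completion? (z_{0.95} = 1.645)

te_A = (7 + 4·12 + 17)/6 = 72/6 = 12; σ²_A = ((17−7)/6)² = 2.778
te_B = (9 + 4·14 + 19)/6 = 84/6 = 14; σ²_B = ((19−9)/6)² = 2.778
te_C = (9 + 4·11 + 13)/6 = 66/6 = 11; σ²_C = ((13−9)/6)² = 0.444
te_D = (4 + 4·9 + 14)/6 = 54/6 = 9; σ²_D = ((14−4)/6)² = 2.778
te_E = (3 + 4·8 + 13)/6 = 48/6 = 8; σ²_E = ((13−3)/6)² = 2.778
te_F = (7 + 4·11 + 15)/6 = 66/6 = 11; σ²_F = ((15−7)/6)² = 1.778
te_G = (8 + 4·9 + 16)/6 = 60/6 = 10; σ²_G = ((16−8)/6)² = 1.778
te_H = (7 + 4·9 + 11)/6 = 54/6 = 9; σ²_H = ((11−7)/6)² = 0.444
te_I = (5 + 4·10 + 21)/6 = 66/6 = 11; σ²_I = ((21−5)/6)² = 7.111
te_J = (7 + 4·8 + 21)/6 = 60/6 = 10; σ²_J = ((21−7)/6)² = 5.444

Forward pass:
ES_A = 0; EF_A = 12
ES_B = 0; EF_B = 14
ES_C = 0; EF_C = 11
ES_D = 0; EF_D = 9
ES_E = max(EF_A=12, EF_B=14) = 14; EF_E = 14+8 = 22
ES_F = max(EF_B=14, EF_C=11) = 14; EF_F = 14+11 = 25
ES_G = max(EF_A=12, EF_C=11) = 12; EF_G = 12+10 = 22
ES_H = max(EF_A=12, EF_C=11) = 12; EF_H = 12+9 = 21
ES_I = max(EF_B=14, EF_G=22) = 22; EF_I = 22+11 = 33
ES_J = max(EF_D=9, EF_E=22, EF_F=25, EF_H=21, EF_I=33) = 33; EF_J = 33+10 = 43
Expected project duration μ = 43 days. Critical path: A → G → I → J.

Variance along critical path = 2.778 + 1.778 + 7.111 + 5.444 = 17.111; σ = 4.137 days.
D = μ + z·σ = 43 + 1.645·4.137 = 49.8 days

49.8 days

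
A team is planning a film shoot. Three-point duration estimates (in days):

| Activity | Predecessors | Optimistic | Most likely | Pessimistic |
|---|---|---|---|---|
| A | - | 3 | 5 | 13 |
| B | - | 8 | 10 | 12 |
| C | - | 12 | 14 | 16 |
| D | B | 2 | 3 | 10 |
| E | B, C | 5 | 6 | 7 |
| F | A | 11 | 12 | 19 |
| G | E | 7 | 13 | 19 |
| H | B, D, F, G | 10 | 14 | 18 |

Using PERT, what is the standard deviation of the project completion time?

te_A = (3 + 4·5 + 13)/6 = 36/6 = 6; σ²_A = ((13−3)/6)² = 2.778
te_B = (8 + 4·10 + 12)/6 = 60/6 = 10; σ²_B = ((12−8)/6)² = 0.444
te_C = (12 + 4·14 + 16)/6 = 84/6 = 14; σ²_C = ((16−12)/6)² = 0.444
te_D = (2 + 4·3 + 10)/6 = 24/6 = 4; σ²_D = ((10−2)/6)² = 1.778
te_E = (5 + 4·6 + 7)/6 = 36/6 = 6; σ²_E = ((7−5)/6)² = 0.111
te_F = (11 + 4·12 + 19)/6 = 78/6 = 13; σ²_F = ((19−11)/6)² = 1.778
te_G = (7 + 4·13 + 19)/6 = 78/6 = 13; σ²_G = ((19−7)/6)² = 4.000
te_H = (10 + 4·14 + 18)/6 = 84/6 = 14; σ²_H = ((18−10)/6)² = 1.778

Forward pass:
ES_A = 0; EF_A = 6
ES_B = 0; EF_B = 10
ES_C = 0; EF_C = 14
ES_D = 10; EF_D = 10+4 = 14
ES_E = max(EF_B=10, EF_C=14) = 14; EF_E = 14+6 = 20
ES_F = 6; EF_F = 6+13 = 19
ES_G = 20; EF_G = 20+13 = 33
ES_H = max(EF_B=10, EF_D=14, EF_F=19, EF_G=33) = 33; EF_H = 33+14 = 47
Expected project duration μ = 47 days. Critical path: C → E → G → H.

Variance along critical path = 0.444 + 0.111 + 4.000 + 1.778 = 6.333
σ = √6.333 = 2.517 days

2.52 days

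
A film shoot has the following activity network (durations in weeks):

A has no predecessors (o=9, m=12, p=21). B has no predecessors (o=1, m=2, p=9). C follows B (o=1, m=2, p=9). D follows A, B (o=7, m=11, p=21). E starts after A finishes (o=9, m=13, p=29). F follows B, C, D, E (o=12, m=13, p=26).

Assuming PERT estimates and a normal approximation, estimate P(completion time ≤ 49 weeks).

te_A = (9 + 4·12 + 21)/6 = 78/6 = 13; σ²_A = ((21−9)/6)² = 4.000
te_B = (1 + 4·2 + 9)/6 = 18/6 = 3; σ²_B = ((9−1)/6)² = 1.778
te_C = (1 + 4·2 + 9)/6 = 18/6 = 3; σ²_C = ((9−1)/6)² = 1.778
te_D = (7 + 4·11 + 21)/6 = 72/6 = 12; σ²_D = ((21−7)/6)² = 5.444
te_E = (9 + 4·13 + 29)/6 = 90/6 = 15; σ²_E = ((29−9)/6)² = 11.111
te_F = (12 + 4·13 + 26)/6 = 90/6 = 15; σ²_F = ((26−12)/6)² = 5.444

Forward pass:
ES_A = 0; EF_A = 13
ES_B = 0; EF_B = 3
ES_C = 3; EF_C = 3+3 = 6
ES_D = max(EF_A=13, EF_B=3) = 13; EF_D = 13+12 = 25
ES_E = 13; EF_E = 13+15 = 28
ES_F = max(EF_B=3, EF_C=6, EF_D=25, EF_E=28) = 28; EF_F = 28+15 = 43
Expected project duration μ = 43 weeks. Critical path: A → E → F.

Variance along critical path = 4.000 + 11.111 + 5.444 = 20.556; σ = √20.556 = 4.534 weeks.
Z = (49 − 43) / 4.534 = 1.323
P(T ≤ 49) = Φ(1.323) ≈ 0.907

0.907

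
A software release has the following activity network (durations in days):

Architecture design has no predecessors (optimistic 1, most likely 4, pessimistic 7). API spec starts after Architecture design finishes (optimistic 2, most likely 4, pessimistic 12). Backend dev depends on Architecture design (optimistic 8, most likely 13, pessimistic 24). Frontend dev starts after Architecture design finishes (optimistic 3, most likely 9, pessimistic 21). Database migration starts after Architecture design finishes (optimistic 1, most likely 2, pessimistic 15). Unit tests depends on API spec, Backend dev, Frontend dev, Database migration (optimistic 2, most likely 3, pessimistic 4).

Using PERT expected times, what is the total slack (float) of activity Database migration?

te_Architecture design = (1 + 4·4 + 7)/6 = 24/6 = 4
te_API spec = (2 + 4·4 + 12)/6 = 30/6 = 5
te_Backend dev = (8 + 4·13 + 24)/6 = 84/6 = 14
te_Frontend dev = (3 + 4·9 + 21)/6 = 60/6 = 10
te_Database migration = (1 + 4·2 + 15)/6 = 24/6 = 4
te_Unit tests = (2 + 4·3 + 4)/6 = 18/6 = 3

Forward pass:
ES_Architecture design = 0; EF_Architecture design = 4
ES_API spec = 4; EF_API spec = 4+5 = 9
ES_Backend dev = 4; EF_Backend dev = 4+14 = 18
ES_Frontend dev = 4; EF_Frontend dev = 4+10 = 14
ES_Database migration = 4; EF_Database migration = 4+4 = 8
ES_Unit tests = max(EF_API spec=9, EF_Backend dev=18, EF_Frontend dev=14, EF_Database migration=8) = 18; EF_Unit tests = 18+3 = 21
Expected project duration μ = 21 days. Critical path: Architecture design → Backend dev → Unit tests.

Backward pass:
LF_Unit tests = 21; LS_Unit tests = 21−3 = 18
LF_Database migration = LS_Unit tests = 18; LS_Database migration = 18−4 = 14
LF_Frontend dev = LS_Unit tests = 18; LS_Frontend dev = 18−10 = 8
LF_Backend dev = LS_Unit tests = 18; LS_Backend dev = 18−14 = 4
LF_API spec = LS_Unit tests = 18; LS_API spec = 18−5 = 13
LF_Architecture design = min(LS_API spec=13, LS_Backend dev=4, LS_Frontend dev=8, LS_Database migration=14) = 4; LS_Architecture design = 4−4 = 0
Slack_Database migration = LS_Database migration − ES_Database migration = 14 − 4 = 10

10 days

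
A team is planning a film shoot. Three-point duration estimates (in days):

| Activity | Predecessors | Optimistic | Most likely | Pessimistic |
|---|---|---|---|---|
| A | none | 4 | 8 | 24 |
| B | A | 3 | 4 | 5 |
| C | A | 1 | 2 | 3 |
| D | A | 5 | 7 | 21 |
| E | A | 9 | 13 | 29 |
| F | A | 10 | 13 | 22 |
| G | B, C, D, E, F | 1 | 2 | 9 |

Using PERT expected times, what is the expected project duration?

28 days

te_A = (4 + 4·8 + 24)/6 = 60/6 = 10
te_B = (3 + 4·4 + 5)/6 = 24/6 = 4
te_C = (1 + 4·2 + 3)/6 = 12/6 = 2
te_D = (5 + 4·7 + 21)/6 = 54/6 = 9
te_E = (9 + 4·13 + 29)/6 = 90/6 = 15
te_F = (10 + 4·13 + 22)/6 = 84/6 = 14
te_G = (1 + 4·2 + 9)/6 = 18/6 = 3

Forward pass:
ES_A = 0; EF_A = 10
ES_B = 10; EF_B = 10+4 = 14
ES_C = 10; EF_C = 10+2 = 12
ES_D = 10; EF_D = 10+9 = 19
ES_E = 10; EF_E = 10+15 = 25
ES_F = 10; EF_F = 10+14 = 24
ES_G = max(EF_B=14, EF_C=12, EF_D=19, EF_E=25, EF_F=24) = 25; EF_G = 25+3 = 28
Expected project duration μ = 28 days. Critical path: A → E → G.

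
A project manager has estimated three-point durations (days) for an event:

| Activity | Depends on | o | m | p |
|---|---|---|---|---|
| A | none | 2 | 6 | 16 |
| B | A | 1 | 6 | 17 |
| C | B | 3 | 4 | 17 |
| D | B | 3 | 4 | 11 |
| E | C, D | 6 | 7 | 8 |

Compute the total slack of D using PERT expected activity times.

te_A = (2 + 4·6 + 16)/6 = 42/6 = 7
te_B = (1 + 4·6 + 17)/6 = 42/6 = 7
te_C = (3 + 4·4 + 17)/6 = 36/6 = 6
te_D = (3 + 4·4 + 11)/6 = 30/6 = 5
te_E = (6 + 4·7 + 8)/6 = 42/6 = 7

Forward pass:
ES_A = 0; EF_A = 7
ES_B = 7; EF_B = 7+7 = 14
ES_C = 14; EF_C = 14+6 = 20
ES_D = 14; EF_D = 14+5 = 19
ES_E = max(EF_C=20, EF_D=19) = 20; EF_E = 20+7 = 27
Expected project duration μ = 27 days. Critical path: A → B → C → E.

Backward pass:
LF_E = 27; LS_E = 27−7 = 20
LF_D = LS_E = 20; LS_D = 20−5 = 15
LF_C = LS_E = 20; LS_C = 20−6 = 14
LF_B = min(LS_C=14, LS_D=15) = 14; LS_B = 14−7 = 7
LF_A = LS_B = 7; LS_A = 7−7 = 0
Slack_D = LS_D − ES_D = 15 − 14 = 1

1 days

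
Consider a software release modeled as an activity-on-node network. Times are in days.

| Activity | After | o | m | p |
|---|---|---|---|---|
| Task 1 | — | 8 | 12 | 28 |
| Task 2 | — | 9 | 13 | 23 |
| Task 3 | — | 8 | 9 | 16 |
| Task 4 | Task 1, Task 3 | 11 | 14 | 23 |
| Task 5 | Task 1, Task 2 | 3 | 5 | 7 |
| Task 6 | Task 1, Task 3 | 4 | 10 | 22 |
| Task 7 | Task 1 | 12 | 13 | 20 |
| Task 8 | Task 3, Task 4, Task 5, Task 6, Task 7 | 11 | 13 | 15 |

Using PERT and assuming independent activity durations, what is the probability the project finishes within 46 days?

te_Task 1 = (8 + 4·12 + 28)/6 = 84/6 = 14; σ²_Task 1 = ((28−8)/6)² = 11.111
te_Task 2 = (9 + 4·13 + 23)/6 = 84/6 = 14; σ²_Task 2 = ((23−9)/6)² = 5.444
te_Task 3 = (8 + 4·9 + 16)/6 = 60/6 = 10; σ²_Task 3 = ((16−8)/6)² = 1.778
te_Task 4 = (11 + 4·14 + 23)/6 = 90/6 = 15; σ²_Task 4 = ((23−11)/6)² = 4.000
te_Task 5 = (3 + 4·5 + 7)/6 = 30/6 = 5; σ²_Task 5 = ((7−3)/6)² = 0.444
te_Task 6 = (4 + 4·10 + 22)/6 = 66/6 = 11; σ²_Task 6 = ((22−4)/6)² = 9.000
te_Task 7 = (12 + 4·13 + 20)/6 = 84/6 = 14; σ²_Task 7 = ((20−12)/6)² = 1.778
te_Task 8 = (11 + 4·13 + 15)/6 = 78/6 = 13; σ²_Task 8 = ((15−11)/6)² = 0.444

Forward pass:
ES_Task 1 = 0; EF_Task 1 = 14
ES_Task 2 = 0; EF_Task 2 = 14
ES_Task 3 = 0; EF_Task 3 = 10
ES_Task 4 = max(EF_Task 1=14, EF_Task 3=10) = 14; EF_Task 4 = 14+15 = 29
ES_Task 5 = max(EF_Task 1=14, EF_Task 2=14) = 14; EF_Task 5 = 14+5 = 19
ES_Task 6 = max(EF_Task 1=14, EF_Task 3=10) = 14; EF_Task 6 = 14+11 = 25
ES_Task 7 = 14; EF_Task 7 = 14+14 = 28
ES_Task 8 = max(EF_Task 3=10, EF_Task 4=29, EF_Task 5=19, EF_Task 6=25, EF_Task 7=28) = 29; EF_Task 8 = 29+13 = 42
Expected project duration μ = 42 days. Critical path: Task 1 → Task 4 → Task 8.

Variance along critical path = 11.111 + 4.000 + 0.444 = 15.556; σ = √15.556 = 3.944 days.
Z = (46 − 42) / 3.944 = 1.014
P(T ≤ 46) = Φ(1.014) ≈ 0.845

0.845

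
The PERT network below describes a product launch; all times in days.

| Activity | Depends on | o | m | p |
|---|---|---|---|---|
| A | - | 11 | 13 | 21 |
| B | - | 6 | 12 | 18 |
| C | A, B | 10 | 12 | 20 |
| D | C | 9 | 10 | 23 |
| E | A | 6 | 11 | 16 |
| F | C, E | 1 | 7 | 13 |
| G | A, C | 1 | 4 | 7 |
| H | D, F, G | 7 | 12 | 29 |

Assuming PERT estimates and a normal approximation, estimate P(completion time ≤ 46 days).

te_A = (11 + 4·13 + 21)/6 = 84/6 = 14; σ²_A = ((21−11)/6)² = 2.778
te_B = (6 + 4·12 + 18)/6 = 72/6 = 12; σ²_B = ((18−6)/6)² = 4.000
te_C = (10 + 4·12 + 20)/6 = 78/6 = 13; σ²_C = ((20−10)/6)² = 2.778
te_D = (9 + 4·10 + 23)/6 = 72/6 = 12; σ²_D = ((23−9)/6)² = 5.444
te_E = (6 + 4·11 + 16)/6 = 66/6 = 11; σ²_E = ((16−6)/6)² = 2.778
te_F = (1 + 4·7 + 13)/6 = 42/6 = 7; σ²_F = ((13−1)/6)² = 4.000
te_G = (1 + 4·4 + 7)/6 = 24/6 = 4; σ²_G = ((7−1)/6)² = 1.000
te_H = (7 + 4·12 + 29)/6 = 84/6 = 14; σ²_H = ((29−7)/6)² = 13.444

Forward pass:
ES_A = 0; EF_A = 14
ES_B = 0; EF_B = 12
ES_C = max(EF_A=14, EF_B=12) = 14; EF_C = 14+13 = 27
ES_D = 27; EF_D = 27+12 = 39
ES_E = 14; EF_E = 14+11 = 25
ES_F = max(EF_C=27, EF_E=25) = 27; EF_F = 27+7 = 34
ES_G = max(EF_A=14, EF_C=27) = 27; EF_G = 27+4 = 31
ES_H = max(EF_D=39, EF_F=34, EF_G=31) = 39; EF_H = 39+14 = 53
Expected project duration μ = 53 days. Critical path: A → C → D → H.

Variance along critical path = 2.778 + 2.778 + 5.444 + 13.444 = 24.444; σ = √24.444 = 4.944 days.
Z = (46 − 53) / 4.944 = -1.416
P(T ≤ 46) = Φ(-1.416) ≈ 0.078

0.078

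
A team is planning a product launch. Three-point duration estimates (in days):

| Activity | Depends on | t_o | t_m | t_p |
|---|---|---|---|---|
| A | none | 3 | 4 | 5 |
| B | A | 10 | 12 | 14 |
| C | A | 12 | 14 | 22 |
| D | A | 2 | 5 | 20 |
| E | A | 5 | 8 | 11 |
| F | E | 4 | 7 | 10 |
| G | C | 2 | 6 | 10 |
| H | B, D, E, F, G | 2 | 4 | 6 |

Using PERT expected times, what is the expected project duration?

29 days

te_A = (3 + 4·4 + 5)/6 = 24/6 = 4
te_B = (10 + 4·12 + 14)/6 = 72/6 = 12
te_C = (12 + 4·14 + 22)/6 = 90/6 = 15
te_D = (2 + 4·5 + 20)/6 = 42/6 = 7
te_E = (5 + 4·8 + 11)/6 = 48/6 = 8
te_F = (4 + 4·7 + 10)/6 = 42/6 = 7
te_G = (2 + 4·6 + 10)/6 = 36/6 = 6
te_H = (2 + 4·4 + 6)/6 = 24/6 = 4

Forward pass:
ES_A = 0; EF_A = 4
ES_B = 4; EF_B = 4+12 = 16
ES_C = 4; EF_C = 4+15 = 19
ES_D = 4; EF_D = 4+7 = 11
ES_E = 4; EF_E = 4+8 = 12
ES_F = 12; EF_F = 12+7 = 19
ES_G = 19; EF_G = 19+6 = 25
ES_H = max(EF_B=16, EF_D=11, EF_E=12, EF_F=19, EF_G=25) = 25; EF_H = 25+4 = 29
Expected project duration μ = 29 days. Critical path: A → C → G → H.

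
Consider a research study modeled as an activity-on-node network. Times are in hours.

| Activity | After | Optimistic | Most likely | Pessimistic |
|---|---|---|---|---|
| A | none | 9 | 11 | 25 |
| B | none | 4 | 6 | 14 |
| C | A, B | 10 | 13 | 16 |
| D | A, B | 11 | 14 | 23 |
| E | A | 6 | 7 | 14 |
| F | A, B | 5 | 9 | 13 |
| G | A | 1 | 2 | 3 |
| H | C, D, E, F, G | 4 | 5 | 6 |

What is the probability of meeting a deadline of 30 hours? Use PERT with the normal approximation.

0.185

te_A = (9 + 4·11 + 25)/6 = 78/6 = 13; σ²_A = ((25−9)/6)² = 7.111
te_B = (4 + 4·6 + 14)/6 = 42/6 = 7; σ²_B = ((14−4)/6)² = 2.778
te_C = (10 + 4·13 + 16)/6 = 78/6 = 13; σ²_C = ((16−10)/6)² = 1.000
te_D = (11 + 4·14 + 23)/6 = 90/6 = 15; σ²_D = ((23−11)/6)² = 4.000
te_E = (6 + 4·7 + 14)/6 = 48/6 = 8; σ²_E = ((14−6)/6)² = 1.778
te_F = (5 + 4·9 + 13)/6 = 54/6 = 9; σ²_F = ((13−5)/6)² = 1.778
te_G = (1 + 4·2 + 3)/6 = 12/6 = 2; σ²_G = ((3−1)/6)² = 0.111
te_H = (4 + 4·5 + 6)/6 = 30/6 = 5; σ²_H = ((6−4)/6)² = 0.111

Forward pass:
ES_A = 0; EF_A = 13
ES_B = 0; EF_B = 7
ES_C = max(EF_A=13, EF_B=7) = 13; EF_C = 13+13 = 26
ES_D = max(EF_A=13, EF_B=7) = 13; EF_D = 13+15 = 28
ES_E = 13; EF_E = 13+8 = 21
ES_F = max(EF_A=13, EF_B=7) = 13; EF_F = 13+9 = 22
ES_G = 13; EF_G = 13+2 = 15
ES_H = max(EF_C=26, EF_D=28, EF_E=21, EF_F=22, EF_G=15) = 28; EF_H = 28+5 = 33
Expected project duration μ = 33 hours. Critical path: A → D → H.

Variance along critical path = 7.111 + 4.000 + 0.111 = 11.222; σ = √11.222 = 3.350 hours.
Z = (30 − 33) / 3.350 = -0.896
P(T ≤ 30) = Φ(-0.896) ≈ 0.185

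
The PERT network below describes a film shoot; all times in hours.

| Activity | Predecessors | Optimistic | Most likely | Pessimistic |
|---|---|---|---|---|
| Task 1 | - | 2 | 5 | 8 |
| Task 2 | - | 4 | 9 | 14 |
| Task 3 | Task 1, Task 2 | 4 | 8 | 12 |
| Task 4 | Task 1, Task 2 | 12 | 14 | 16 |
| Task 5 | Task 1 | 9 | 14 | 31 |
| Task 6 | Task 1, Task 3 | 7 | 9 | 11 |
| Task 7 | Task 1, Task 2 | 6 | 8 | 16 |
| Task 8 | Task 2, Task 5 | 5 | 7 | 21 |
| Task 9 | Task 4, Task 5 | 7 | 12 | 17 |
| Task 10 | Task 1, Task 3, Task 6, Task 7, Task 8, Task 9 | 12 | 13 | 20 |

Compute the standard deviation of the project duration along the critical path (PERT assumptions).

te_Task 1 = (2 + 4·5 + 8)/6 = 30/6 = 5; σ²_Task 1 = ((8−2)/6)² = 1.000
te_Task 2 = (4 + 4·9 + 14)/6 = 54/6 = 9; σ²_Task 2 = ((14−4)/6)² = 2.778
te_Task 3 = (4 + 4·8 + 12)/6 = 48/6 = 8; σ²_Task 3 = ((12−4)/6)² = 1.778
te_Task 4 = (12 + 4·14 + 16)/6 = 84/6 = 14; σ²_Task 4 = ((16−12)/6)² = 0.444
te_Task 5 = (9 + 4·14 + 31)/6 = 96/6 = 16; σ²_Task 5 = ((31−9)/6)² = 13.444
te_Task 6 = (7 + 4·9 + 11)/6 = 54/6 = 9; σ²_Task 6 = ((11−7)/6)² = 0.444
te_Task 7 = (6 + 4·8 + 16)/6 = 54/6 = 9; σ²_Task 7 = ((16−6)/6)² = 2.778
te_Task 8 = (5 + 4·7 + 21)/6 = 54/6 = 9; σ²_Task 8 = ((21−5)/6)² = 7.111
te_Task 9 = (7 + 4·12 + 17)/6 = 72/6 = 12; σ²_Task 9 = ((17−7)/6)² = 2.778
te_Task 10 = (12 + 4·13 + 20)/6 = 84/6 = 14; σ²_Task 10 = ((20−12)/6)² = 1.778

Forward pass:
ES_Task 1 = 0; EF_Task 1 = 5
ES_Task 2 = 0; EF_Task 2 = 9
ES_Task 3 = max(EF_Task 1=5, EF_Task 2=9) = 9; EF_Task 3 = 9+8 = 17
ES_Task 4 = max(EF_Task 1=5, EF_Task 2=9) = 9; EF_Task 4 = 9+14 = 23
ES_Task 5 = 5; EF_Task 5 = 5+16 = 21
ES_Task 6 = max(EF_Task 1=5, EF_Task 3=17) = 17; EF_Task 6 = 17+9 = 26
ES_Task 7 = max(EF_Task 1=5, EF_Task 2=9) = 9; EF_Task 7 = 9+9 = 18
ES_Task 8 = max(EF_Task 2=9, EF_Task 5=21) = 21; EF_Task 8 = 21+9 = 30
ES_Task 9 = max(EF_Task 4=23, EF_Task 5=21) = 23; EF_Task 9 = 23+12 = 35
ES_Task 10 = max(EF_Task 1=5, EF_Task 3=17, EF_Task 6=26, EF_Task 7=18, EF_Task 8=30, EF_Task 9=35) = 35; EF_Task 10 = 35+14 = 49
Expected project duration μ = 49 hours. Critical path: Task 2 → Task 4 → Task 9 → Task 10.

Variance along critical path = 2.778 + 0.444 + 2.778 + 1.778 = 7.778
σ = √7.778 = 2.789 hours

2.79 hours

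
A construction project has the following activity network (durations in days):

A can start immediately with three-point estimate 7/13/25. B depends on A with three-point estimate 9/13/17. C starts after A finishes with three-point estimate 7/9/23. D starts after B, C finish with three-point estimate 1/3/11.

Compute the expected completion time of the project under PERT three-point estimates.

31 days

te_A = (7 + 4·13 + 25)/6 = 84/6 = 14
te_B = (9 + 4·13 + 17)/6 = 78/6 = 13
te_C = (7 + 4·9 + 23)/6 = 66/6 = 11
te_D = (1 + 4·3 + 11)/6 = 24/6 = 4

Forward pass:
ES_A = 0; EF_A = 14
ES_B = 14; EF_B = 14+13 = 27
ES_C = 14; EF_C = 14+11 = 25
ES_D = max(EF_B=27, EF_C=25) = 27; EF_D = 27+4 = 31
Expected project duration μ = 31 days. Critical path: A → B → D.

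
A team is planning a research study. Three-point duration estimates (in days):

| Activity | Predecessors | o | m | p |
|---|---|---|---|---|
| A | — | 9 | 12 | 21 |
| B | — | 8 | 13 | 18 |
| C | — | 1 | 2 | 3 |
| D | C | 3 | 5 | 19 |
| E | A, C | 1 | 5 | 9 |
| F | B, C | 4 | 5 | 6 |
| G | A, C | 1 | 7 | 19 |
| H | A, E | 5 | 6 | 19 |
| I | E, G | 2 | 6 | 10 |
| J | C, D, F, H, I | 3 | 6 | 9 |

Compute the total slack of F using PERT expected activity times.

te_A = (9 + 4·12 + 21)/6 = 78/6 = 13
te_B = (8 + 4·13 + 18)/6 = 78/6 = 13
te_C = (1 + 4·2 + 3)/6 = 12/6 = 2
te_D = (3 + 4·5 + 19)/6 = 42/6 = 7
te_E = (1 + 4·5 + 9)/6 = 30/6 = 5
te_F = (4 + 4·5 + 6)/6 = 30/6 = 5
te_G = (1 + 4·7 + 19)/6 = 48/6 = 8
te_H = (5 + 4·6 + 19)/6 = 48/6 = 8
te_I = (2 + 4·6 + 10)/6 = 36/6 = 6
te_J = (3 + 4·6 + 9)/6 = 36/6 = 6

Forward pass:
ES_A = 0; EF_A = 13
ES_B = 0; EF_B = 13
ES_C = 0; EF_C = 2
ES_D = 2; EF_D = 2+7 = 9
ES_E = max(EF_A=13, EF_C=2) = 13; EF_E = 13+5 = 18
ES_F = max(EF_B=13, EF_C=2) = 13; EF_F = 13+5 = 18
ES_G = max(EF_A=13, EF_C=2) = 13; EF_G = 13+8 = 21
ES_H = max(EF_A=13, EF_E=18) = 18; EF_H = 18+8 = 26
ES_I = max(EF_E=18, EF_G=21) = 21; EF_I = 21+6 = 27
ES_J = max(EF_C=2, EF_D=9, EF_F=18, EF_H=26, EF_I=27) = 27; EF_J = 27+6 = 33
Expected project duration μ = 33 days. Critical path: A → G → I → J.

Backward pass:
LF_J = 33; LS_J = 33−6 = 27
LF_I = LS_J = 27; LS_I = 27−6 = 21
LF_H = LS_J = 27; LS_H = 27−8 = 19
LF_G = LS_I = 21; LS_G = 21−8 = 13
LF_F = LS_J = 27; LS_F = 27−5 = 22
LF_E = min(LS_H=19, LS_I=21) = 19; LS_E = 19−5 = 14
LF_D = LS_J = 27; LS_D = 27−7 = 20
LF_C = min(LS_D=20, LS_E=14, LS_F=22, LS_G=13, LS_J=27) = 13; LS_C = 13−2 = 11
LF_B = LS_F = 22; LS_B = 22−13 = 9
LF_A = min(LS_E=14, LS_G=13, LS_H=19) = 13; LS_A = 13−13 = 0
Slack_F = LS_F − ES_F = 22 − 13 = 9

9 days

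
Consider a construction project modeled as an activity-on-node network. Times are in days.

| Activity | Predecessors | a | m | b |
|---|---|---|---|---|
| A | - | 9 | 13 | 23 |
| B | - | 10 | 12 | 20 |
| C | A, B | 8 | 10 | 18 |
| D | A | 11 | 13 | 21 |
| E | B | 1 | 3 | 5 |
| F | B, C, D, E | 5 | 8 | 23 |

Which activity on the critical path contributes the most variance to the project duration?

F

te_A = (9 + 4·13 + 23)/6 = 84/6 = 14; σ²_A = ((23−9)/6)² = 5.444
te_B = (10 + 4·12 + 20)/6 = 78/6 = 13; σ²_B = ((20−10)/6)² = 2.778
te_C = (8 + 4·10 + 18)/6 = 66/6 = 11; σ²_C = ((18−8)/6)² = 2.778
te_D = (11 + 4·13 + 21)/6 = 84/6 = 14; σ²_D = ((21−11)/6)² = 2.778
te_E = (1 + 4·3 + 5)/6 = 18/6 = 3; σ²_E = ((5−1)/6)² = 0.444
te_F = (5 + 4·8 + 23)/6 = 60/6 = 10; σ²_F = ((23−5)/6)² = 9.000

Forward pass:
ES_A = 0; EF_A = 14
ES_B = 0; EF_B = 13
ES_C = max(EF_A=14, EF_B=13) = 14; EF_C = 14+11 = 25
ES_D = 14; EF_D = 14+14 = 28
ES_E = 13; EF_E = 13+3 = 16
ES_F = max(EF_B=13, EF_C=25, EF_D=28, EF_E=16) = 28; EF_F = 28+10 = 38
Expected project duration μ = 38 days. Critical path: A → D → F.

Variances on critical path: σ²_A=5.444, σ²_D=2.778, σ²_F=9.000.
Largest is σ²_F = 9.000.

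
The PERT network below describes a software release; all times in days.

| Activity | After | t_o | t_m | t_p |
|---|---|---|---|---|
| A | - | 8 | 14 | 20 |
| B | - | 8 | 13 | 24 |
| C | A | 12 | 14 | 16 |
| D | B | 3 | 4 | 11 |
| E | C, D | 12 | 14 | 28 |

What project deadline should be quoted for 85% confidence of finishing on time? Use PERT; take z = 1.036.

te_A = (8 + 4·14 + 20)/6 = 84/6 = 14; σ²_A = ((20−8)/6)² = 4.000
te_B = (8 + 4·13 + 24)/6 = 84/6 = 14; σ²_B = ((24−8)/6)² = 7.111
te_C = (12 + 4·14 + 16)/6 = 84/6 = 14; σ²_C = ((16−12)/6)² = 0.444
te_D = (3 + 4·4 + 11)/6 = 30/6 = 5; σ²_D = ((11−3)/6)² = 1.778
te_E = (12 + 4·14 + 28)/6 = 96/6 = 16; σ²_E = ((28−12)/6)² = 7.111

Forward pass:
ES_A = 0; EF_A = 14
ES_B = 0; EF_B = 14
ES_C = 14; EF_C = 14+14 = 28
ES_D = 14; EF_D = 14+5 = 19
ES_E = max(EF_C=28, EF_D=19) = 28; EF_E = 28+16 = 44
Expected project duration μ = 44 days. Critical path: A → C → E.

Variance along critical path = 4.000 + 0.444 + 7.111 = 11.556; σ = 3.399 days.
D = μ + z·σ = 44 + 1.036·3.399 = 47.5 days

47.5 days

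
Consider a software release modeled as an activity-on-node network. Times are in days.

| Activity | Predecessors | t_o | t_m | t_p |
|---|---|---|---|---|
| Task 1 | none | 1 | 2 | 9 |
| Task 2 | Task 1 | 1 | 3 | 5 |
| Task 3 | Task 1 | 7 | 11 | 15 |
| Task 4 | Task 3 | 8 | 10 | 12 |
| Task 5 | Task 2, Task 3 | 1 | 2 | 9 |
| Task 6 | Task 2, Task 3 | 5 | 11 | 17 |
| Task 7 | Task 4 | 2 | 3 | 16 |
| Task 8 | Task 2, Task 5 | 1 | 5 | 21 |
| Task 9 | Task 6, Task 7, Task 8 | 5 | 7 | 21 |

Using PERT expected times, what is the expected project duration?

38 days

te_Task 1 = (1 + 4·2 + 9)/6 = 18/6 = 3
te_Task 2 = (1 + 4·3 + 5)/6 = 18/6 = 3
te_Task 3 = (7 + 4·11 + 15)/6 = 66/6 = 11
te_Task 4 = (8 + 4·10 + 12)/6 = 60/6 = 10
te_Task 5 = (1 + 4·2 + 9)/6 = 18/6 = 3
te_Task 6 = (5 + 4·11 + 17)/6 = 66/6 = 11
te_Task 7 = (2 + 4·3 + 16)/6 = 30/6 = 5
te_Task 8 = (1 + 4·5 + 21)/6 = 42/6 = 7
te_Task 9 = (5 + 4·7 + 21)/6 = 54/6 = 9

Forward pass:
ES_Task 1 = 0; EF_Task 1 = 3
ES_Task 2 = 3; EF_Task 2 = 3+3 = 6
ES_Task 3 = 3; EF_Task 3 = 3+11 = 14
ES_Task 4 = 14; EF_Task 4 = 14+10 = 24
ES_Task 5 = max(EF_Task 2=6, EF_Task 3=14) = 14; EF_Task 5 = 14+3 = 17
ES_Task 6 = max(EF_Task 2=6, EF_Task 3=14) = 14; EF_Task 6 = 14+11 = 25
ES_Task 7 = 24; EF_Task 7 = 24+5 = 29
ES_Task 8 = max(EF_Task 2=6, EF_Task 5=17) = 17; EF_Task 8 = 17+7 = 24
ES_Task 9 = max(EF_Task 6=25, EF_Task 7=29, EF_Task 8=24) = 29; EF_Task 9 = 29+9 = 38
Expected project duration μ = 38 days. Critical path: Task 1 → Task 3 → Task 4 → Task 7 → Task 9.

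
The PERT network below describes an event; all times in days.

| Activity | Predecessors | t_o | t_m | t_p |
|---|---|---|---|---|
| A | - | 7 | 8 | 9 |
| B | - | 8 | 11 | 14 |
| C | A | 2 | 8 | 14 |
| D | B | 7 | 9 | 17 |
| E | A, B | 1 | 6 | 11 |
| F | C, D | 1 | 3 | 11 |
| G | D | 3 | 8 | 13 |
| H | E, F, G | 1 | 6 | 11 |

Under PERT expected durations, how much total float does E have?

te_A = (7 + 4·8 + 9)/6 = 48/6 = 8
te_B = (8 + 4·11 + 14)/6 = 66/6 = 11
te_C = (2 + 4·8 + 14)/6 = 48/6 = 8
te_D = (7 + 4·9 + 17)/6 = 60/6 = 10
te_E = (1 + 4·6 + 11)/6 = 36/6 = 6
te_F = (1 + 4·3 + 11)/6 = 24/6 = 4
te_G = (3 + 4·8 + 13)/6 = 48/6 = 8
te_H = (1 + 4·6 + 11)/6 = 36/6 = 6

Forward pass:
ES_A = 0; EF_A = 8
ES_B = 0; EF_B = 11
ES_C = 8; EF_C = 8+8 = 16
ES_D = 11; EF_D = 11+10 = 21
ES_E = max(EF_A=8, EF_B=11) = 11; EF_E = 11+6 = 17
ES_F = max(EF_C=16, EF_D=21) = 21; EF_F = 21+4 = 25
ES_G = 21; EF_G = 21+8 = 29
ES_H = max(EF_E=17, EF_F=25, EF_G=29) = 29; EF_H = 29+6 = 35
Expected project duration μ = 35 days. Critical path: B → D → G → H.

Backward pass:
LF_H = 35; LS_H = 35−6 = 29
LF_G = LS_H = 29; LS_G = 29−8 = 21
LF_F = LS_H = 29; LS_F = 29−4 = 25
LF_E = LS_H = 29; LS_E = 29−6 = 23
LF_D = min(LS_F=25, LS_G=21) = 21; LS_D = 21−10 = 11
LF_C = LS_F = 25; LS_C = 25−8 = 17
LF_B = min(LS_D=11, LS_E=23) = 11; LS_B = 11−11 = 0
LF_A = min(LS_C=17, LS_E=23) = 17; LS_A = 17−8 = 9
Slack_E = LS_E − ES_E = 23 − 11 = 12

12 days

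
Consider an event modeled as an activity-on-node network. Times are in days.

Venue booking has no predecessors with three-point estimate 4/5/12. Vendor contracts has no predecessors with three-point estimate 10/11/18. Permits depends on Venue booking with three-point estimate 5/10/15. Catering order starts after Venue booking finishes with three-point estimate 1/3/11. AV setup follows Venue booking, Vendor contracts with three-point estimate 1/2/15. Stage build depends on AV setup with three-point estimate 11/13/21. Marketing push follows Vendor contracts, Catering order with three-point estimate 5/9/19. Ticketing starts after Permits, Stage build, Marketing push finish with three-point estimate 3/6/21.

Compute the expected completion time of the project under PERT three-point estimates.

38 days

te_Venue booking = (4 + 4·5 + 12)/6 = 36/6 = 6
te_Vendor contracts = (10 + 4·11 + 18)/6 = 72/6 = 12
te_Permits = (5 + 4·10 + 15)/6 = 60/6 = 10
te_Catering order = (1 + 4·3 + 11)/6 = 24/6 = 4
te_AV setup = (1 + 4·2 + 15)/6 = 24/6 = 4
te_Stage build = (11 + 4·13 + 21)/6 = 84/6 = 14
te_Marketing push = (5 + 4·9 + 19)/6 = 60/6 = 10
te_Ticketing = (3 + 4·6 + 21)/6 = 48/6 = 8

Forward pass:
ES_Venue booking = 0; EF_Venue booking = 6
ES_Vendor contracts = 0; EF_Vendor contracts = 12
ES_Permits = 6; EF_Permits = 6+10 = 16
ES_Catering order = 6; EF_Catering order = 6+4 = 10
ES_AV setup = max(EF_Venue booking=6, EF_Vendor contracts=12) = 12; EF_AV setup = 12+4 = 16
ES_Stage build = 16; EF_Stage build = 16+14 = 30
ES_Marketing push = max(EF_Vendor contracts=12, EF_Catering order=10) = 12; EF_Marketing push = 12+10 = 22
ES_Ticketing = max(EF_Permits=16, EF_Stage build=30, EF_Marketing push=22) = 30; EF_Ticketing = 30+8 = 38
Expected project duration μ = 38 days. Critical path: Vendor contracts → AV setup → Stage build → Ticketing.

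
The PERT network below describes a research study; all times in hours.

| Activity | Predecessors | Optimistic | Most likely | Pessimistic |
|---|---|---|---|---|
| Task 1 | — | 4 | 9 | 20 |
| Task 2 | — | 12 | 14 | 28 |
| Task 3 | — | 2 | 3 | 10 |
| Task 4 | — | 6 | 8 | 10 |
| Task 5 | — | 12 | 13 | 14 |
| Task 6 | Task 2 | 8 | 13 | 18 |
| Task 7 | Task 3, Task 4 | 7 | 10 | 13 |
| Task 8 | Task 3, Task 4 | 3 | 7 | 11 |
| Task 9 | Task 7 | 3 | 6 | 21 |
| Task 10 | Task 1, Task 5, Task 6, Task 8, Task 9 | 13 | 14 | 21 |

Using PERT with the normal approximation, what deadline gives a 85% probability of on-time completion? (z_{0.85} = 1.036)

47.5 hours

te_Task 1 = (4 + 4·9 + 20)/6 = 60/6 = 10; σ²_Task 1 = ((20−4)/6)² = 7.111
te_Task 2 = (12 + 4·14 + 28)/6 = 96/6 = 16; σ²_Task 2 = ((28−12)/6)² = 7.111
te_Task 3 = (2 + 4·3 + 10)/6 = 24/6 = 4; σ²_Task 3 = ((10−2)/6)² = 1.778
te_Task 4 = (6 + 4·8 + 10)/6 = 48/6 = 8; σ²_Task 4 = ((10−6)/6)² = 0.444
te_Task 5 = (12 + 4·13 + 14)/6 = 78/6 = 13; σ²_Task 5 = ((14−12)/6)² = 0.111
te_Task 6 = (8 + 4·13 + 18)/6 = 78/6 = 13; σ²_Task 6 = ((18−8)/6)² = 2.778
te_Task 7 = (7 + 4·10 + 13)/6 = 60/6 = 10; σ²_Task 7 = ((13−7)/6)² = 1.000
te_Task 8 = (3 + 4·7 + 11)/6 = 42/6 = 7; σ²_Task 8 = ((11−3)/6)² = 1.778
te_Task 9 = (3 + 4·6 + 21)/6 = 48/6 = 8; σ²_Task 9 = ((21−3)/6)² = 9.000
te_Task 10 = (13 + 4·14 + 21)/6 = 90/6 = 15; σ²_Task 10 = ((21−13)/6)² = 1.778

Forward pass:
ES_Task 1 = 0; EF_Task 1 = 10
ES_Task 2 = 0; EF_Task 2 = 16
ES_Task 3 = 0; EF_Task 3 = 4
ES_Task 4 = 0; EF_Task 4 = 8
ES_Task 5 = 0; EF_Task 5 = 13
ES_Task 6 = 16; EF_Task 6 = 16+13 = 29
ES_Task 7 = max(EF_Task 3=4, EF_Task 4=8) = 8; EF_Task 7 = 8+10 = 18
ES_Task 8 = max(EF_Task 3=4, EF_Task 4=8) = 8; EF_Task 8 = 8+7 = 15
ES_Task 9 = 18; EF_Task 9 = 18+8 = 26
ES_Task 10 = max(EF_Task 1=10, EF_Task 5=13, EF_Task 6=29, EF_Task 8=15, EF_Task 9=26) = 29; EF_Task 10 = 29+15 = 44
Expected project duration μ = 44 hours. Critical path: Task 2 → Task 6 → Task 10.

Variance along critical path = 7.111 + 2.778 + 1.778 = 11.667; σ = 3.416 hours.
D = μ + z·σ = 44 + 1.036·3.416 = 47.5 hours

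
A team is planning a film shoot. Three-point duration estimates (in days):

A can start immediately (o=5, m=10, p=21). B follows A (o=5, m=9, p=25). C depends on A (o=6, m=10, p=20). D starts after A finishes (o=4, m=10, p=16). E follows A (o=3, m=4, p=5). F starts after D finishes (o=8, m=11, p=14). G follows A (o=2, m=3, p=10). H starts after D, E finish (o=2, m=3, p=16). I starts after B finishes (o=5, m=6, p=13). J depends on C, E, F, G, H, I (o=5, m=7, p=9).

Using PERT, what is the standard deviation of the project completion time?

te_A = (5 + 4·10 + 21)/6 = 66/6 = 11; σ²_A = ((21−5)/6)² = 7.111
te_B = (5 + 4·9 + 25)/6 = 66/6 = 11; σ²_B = ((25−5)/6)² = 11.111
te_C = (6 + 4·10 + 20)/6 = 66/6 = 11; σ²_C = ((20−6)/6)² = 5.444
te_D = (4 + 4·10 + 16)/6 = 60/6 = 10; σ²_D = ((16−4)/6)² = 4.000
te_E = (3 + 4·4 + 5)/6 = 24/6 = 4; σ²_E = ((5−3)/6)² = 0.111
te_F = (8 + 4·11 + 14)/6 = 66/6 = 11; σ²_F = ((14−8)/6)² = 1.000
te_G = (2 + 4·3 + 10)/6 = 24/6 = 4; σ²_G = ((10−2)/6)² = 1.778
te_H = (2 + 4·3 + 16)/6 = 30/6 = 5; σ²_H = ((16−2)/6)² = 5.444
te_I = (5 + 4·6 + 13)/6 = 42/6 = 7; σ²_I = ((13−5)/6)² = 1.778
te_J = (5 + 4·7 + 9)/6 = 42/6 = 7; σ²_J = ((9−5)/6)² = 0.444

Forward pass:
ES_A = 0; EF_A = 11
ES_B = 11; EF_B = 11+11 = 22
ES_C = 11; EF_C = 11+11 = 22
ES_D = 11; EF_D = 11+10 = 21
ES_E = 11; EF_E = 11+4 = 15
ES_F = 21; EF_F = 21+11 = 32
ES_G = 11; EF_G = 11+4 = 15
ES_H = max(EF_D=21, EF_E=15) = 21; EF_H = 21+5 = 26
ES_I = 22; EF_I = 22+7 = 29
ES_J = max(EF_C=22, EF_E=15, EF_F=32, EF_G=15, EF_H=26, EF_I=29) = 32; EF_J = 32+7 = 39
Expected project duration μ = 39 days. Critical path: A → D → F → J.

Variance along critical path = 7.111 + 4.000 + 1.000 + 0.444 = 12.556
σ = √12.556 = 3.543 days

3.54 days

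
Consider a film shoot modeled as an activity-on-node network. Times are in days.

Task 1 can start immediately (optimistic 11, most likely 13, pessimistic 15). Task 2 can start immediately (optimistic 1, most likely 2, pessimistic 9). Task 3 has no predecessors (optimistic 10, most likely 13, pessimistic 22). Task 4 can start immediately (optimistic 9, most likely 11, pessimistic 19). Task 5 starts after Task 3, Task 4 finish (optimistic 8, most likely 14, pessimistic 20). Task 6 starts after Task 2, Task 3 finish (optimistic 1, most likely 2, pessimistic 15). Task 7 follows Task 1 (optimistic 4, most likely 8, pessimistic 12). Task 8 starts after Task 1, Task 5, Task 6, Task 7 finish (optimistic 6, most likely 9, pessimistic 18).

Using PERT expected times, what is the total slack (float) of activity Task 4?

te_Task 1 = (11 + 4·13 + 15)/6 = 78/6 = 13
te_Task 2 = (1 + 4·2 + 9)/6 = 18/6 = 3
te_Task 3 = (10 + 4·13 + 22)/6 = 84/6 = 14
te_Task 4 = (9 + 4·11 + 19)/6 = 72/6 = 12
te_Task 5 = (8 + 4·14 + 20)/6 = 84/6 = 14
te_Task 6 = (1 + 4·2 + 15)/6 = 24/6 = 4
te_Task 7 = (4 + 4·8 + 12)/6 = 48/6 = 8
te_Task 8 = (6 + 4·9 + 18)/6 = 60/6 = 10

Forward pass:
ES_Task 1 = 0; EF_Task 1 = 13
ES_Task 2 = 0; EF_Task 2 = 3
ES_Task 3 = 0; EF_Task 3 = 14
ES_Task 4 = 0; EF_Task 4 = 12
ES_Task 5 = max(EF_Task 3=14, EF_Task 4=12) = 14; EF_Task 5 = 14+14 = 28
ES_Task 6 = max(EF_Task 2=3, EF_Task 3=14) = 14; EF_Task 6 = 14+4 = 18
ES_Task 7 = 13; EF_Task 7 = 13+8 = 21
ES_Task 8 = max(EF_Task 1=13, EF_Task 5=28, EF_Task 6=18, EF_Task 7=21) = 28; EF_Task 8 = 28+10 = 38
Expected project duration μ = 38 days. Critical path: Task 3 → Task 5 → Task 8.

Backward pass:
LF_Task 8 = 38; LS_Task 8 = 38−10 = 28
LF_Task 7 = LS_Task 8 = 28; LS_Task 7 = 28−8 = 20
LF_Task 6 = LS_Task 8 = 28; LS_Task 6 = 28−4 = 24
LF_Task 5 = LS_Task 8 = 28; LS_Task 5 = 28−14 = 14
LF_Task 4 = LS_Task 5 = 14; LS_Task 4 = 14−12 = 2
LF_Task 3 = min(LS_Task 5=14, LS_Task 6=24) = 14; LS_Task 3 = 14−14 = 0
LF_Task 2 = LS_Task 6 = 24; LS_Task 2 = 24−3 = 21
LF_Task 1 = min(LS_Task 7=20, LS_Task 8=28) = 20; LS_Task 1 = 20−13 = 7
Slack_Task 4 = LS_Task 4 − ES_Task 4 = 2 − 0 = 2

2 days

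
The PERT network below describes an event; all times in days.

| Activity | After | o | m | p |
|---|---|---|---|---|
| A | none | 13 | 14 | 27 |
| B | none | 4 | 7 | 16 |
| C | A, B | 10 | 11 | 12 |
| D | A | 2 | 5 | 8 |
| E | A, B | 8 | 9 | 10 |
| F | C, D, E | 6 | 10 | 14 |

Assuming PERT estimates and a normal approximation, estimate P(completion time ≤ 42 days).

0.968

te_A = (13 + 4·14 + 27)/6 = 96/6 = 16; σ²_A = ((27−13)/6)² = 5.444
te_B = (4 + 4·7 + 16)/6 = 48/6 = 8; σ²_B = ((16−4)/6)² = 4.000
te_C = (10 + 4·11 + 12)/6 = 66/6 = 11; σ²_C = ((12−10)/6)² = 0.111
te_D = (2 + 4·5 + 8)/6 = 30/6 = 5; σ²_D = ((8−2)/6)² = 1.000
te_E = (8 + 4·9 + 10)/6 = 54/6 = 9; σ²_E = ((10−8)/6)² = 0.111
te_F = (6 + 4·10 + 14)/6 = 60/6 = 10; σ²_F = ((14−6)/6)² = 1.778

Forward pass:
ES_A = 0; EF_A = 16
ES_B = 0; EF_B = 8
ES_C = max(EF_A=16, EF_B=8) = 16; EF_C = 16+11 = 27
ES_D = 16; EF_D = 16+5 = 21
ES_E = max(EF_A=16, EF_B=8) = 16; EF_E = 16+9 = 25
ES_F = max(EF_C=27, EF_D=21, EF_E=25) = 27; EF_F = 27+10 = 37
Expected project duration μ = 37 days. Critical path: A → C → F.

Variance along critical path = 5.444 + 0.111 + 1.778 = 7.333; σ = √7.333 = 2.708 days.
Z = (42 − 37) / 2.708 = 1.846
P(T ≤ 42) = Φ(1.846) ≈ 0.968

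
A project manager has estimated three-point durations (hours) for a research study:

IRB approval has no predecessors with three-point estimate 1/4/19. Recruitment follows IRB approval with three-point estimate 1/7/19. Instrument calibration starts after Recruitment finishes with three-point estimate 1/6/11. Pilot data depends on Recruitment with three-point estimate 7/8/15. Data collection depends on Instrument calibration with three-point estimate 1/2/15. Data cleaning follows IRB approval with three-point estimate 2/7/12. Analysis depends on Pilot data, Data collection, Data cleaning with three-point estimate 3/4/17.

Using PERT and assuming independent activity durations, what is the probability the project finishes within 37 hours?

0.893

te_IRB approval = (1 + 4·4 + 19)/6 = 36/6 = 6; σ²_IRB approval = ((19−1)/6)² = 9.000
te_Recruitment = (1 + 4·7 + 19)/6 = 48/6 = 8; σ²_Recruitment = ((19−1)/6)² = 9.000
te_Instrument calibration = (1 + 4·6 + 11)/6 = 36/6 = 6; σ²_Instrument calibration = ((11−1)/6)² = 2.778
te_Pilot data = (7 + 4·8 + 15)/6 = 54/6 = 9; σ²_Pilot data = ((15−7)/6)² = 1.778
te_Data collection = (1 + 4·2 + 15)/6 = 24/6 = 4; σ²_Data collection = ((15−1)/6)² = 5.444
te_Data cleaning = (2 + 4·7 + 12)/6 = 42/6 = 7; σ²_Data cleaning = ((12−2)/6)² = 2.778
te_Analysis = (3 + 4·4 + 17)/6 = 36/6 = 6; σ²_Analysis = ((17−3)/6)² = 5.444

Forward pass:
ES_IRB approval = 0; EF_IRB approval = 6
ES_Recruitment = 6; EF_Recruitment = 6+8 = 14
ES_Instrument calibration = 14; EF_Instrument calibration = 14+6 = 20
ES_Pilot data = 14; EF_Pilot data = 14+9 = 23
ES_Data collection = 20; EF_Data collection = 20+4 = 24
ES_Data cleaning = 6; EF_Data cleaning = 6+7 = 13
ES_Analysis = max(EF_Pilot data=23, EF_Data collection=24, EF_Data cleaning=13) = 24; EF_Analysis = 24+6 = 30
Expected project duration μ = 30 hours. Critical path: IRB approval → Recruitment → Instrument calibration → Data collection → Analysis.

Variance along critical path = 9.000 + 9.000 + 2.778 + 5.444 + 5.444 = 31.667; σ = √31.667 = 5.627 hours.
Z = (37 − 30) / 5.627 = 1.244
P(T ≤ 37) = Φ(1.244) ≈ 0.893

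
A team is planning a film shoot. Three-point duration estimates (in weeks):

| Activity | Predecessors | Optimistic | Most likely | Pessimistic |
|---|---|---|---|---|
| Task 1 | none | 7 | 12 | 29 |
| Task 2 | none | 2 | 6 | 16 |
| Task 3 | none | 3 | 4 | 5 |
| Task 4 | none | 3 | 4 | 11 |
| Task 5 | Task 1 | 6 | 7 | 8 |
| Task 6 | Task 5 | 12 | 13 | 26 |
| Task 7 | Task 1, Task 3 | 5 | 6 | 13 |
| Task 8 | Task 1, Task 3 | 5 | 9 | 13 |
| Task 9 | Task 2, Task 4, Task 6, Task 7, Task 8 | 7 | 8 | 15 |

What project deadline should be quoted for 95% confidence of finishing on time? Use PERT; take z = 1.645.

te_Task 1 = (7 + 4·12 + 29)/6 = 84/6 = 14; σ²_Task 1 = ((29−7)/6)² = 13.444
te_Task 2 = (2 + 4·6 + 16)/6 = 42/6 = 7; σ²_Task 2 = ((16−2)/6)² = 5.444
te_Task 3 = (3 + 4·4 + 5)/6 = 24/6 = 4; σ²_Task 3 = ((5−3)/6)² = 0.111
te_Task 4 = (3 + 4·4 + 11)/6 = 30/6 = 5; σ²_Task 4 = ((11−3)/6)² = 1.778
te_Task 5 = (6 + 4·7 + 8)/6 = 42/6 = 7; σ²_Task 5 = ((8−6)/6)² = 0.111
te_Task 6 = (12 + 4·13 + 26)/6 = 90/6 = 15; σ²_Task 6 = ((26−12)/6)² = 5.444
te_Task 7 = (5 + 4·6 + 13)/6 = 42/6 = 7; σ²_Task 7 = ((13−5)/6)² = 1.778
te_Task 8 = (5 + 4·9 + 13)/6 = 54/6 = 9; σ²_Task 8 = ((13−5)/6)² = 1.778
te_Task 9 = (7 + 4·8 + 15)/6 = 54/6 = 9; σ²_Task 9 = ((15−7)/6)² = 1.778

Forward pass:
ES_Task 1 = 0; EF_Task 1 = 14
ES_Task 2 = 0; EF_Task 2 = 7
ES_Task 3 = 0; EF_Task 3 = 4
ES_Task 4 = 0; EF_Task 4 = 5
ES_Task 5 = 14; EF_Task 5 = 14+7 = 21
ES_Task 6 = 21; EF_Task 6 = 21+15 = 36
ES_Task 7 = max(EF_Task 1=14, EF_Task 3=4) = 14; EF_Task 7 = 14+7 = 21
ES_Task 8 = max(EF_Task 1=14, EF_Task 3=4) = 14; EF_Task 8 = 14+9 = 23
ES_Task 9 = max(EF_Task 2=7, EF_Task 4=5, EF_Task 6=36, EF_Task 7=21, EF_Task 8=23) = 36; EF_Task 9 = 36+9 = 45
Expected project duration μ = 45 weeks. Critical path: Task 1 → Task 5 → Task 6 → Task 9.

Variance along critical path = 13.444 + 0.111 + 5.444 + 1.778 = 20.778; σ = 4.558 weeks.
D = μ + z·σ = 45 + 1.645·4.558 = 52.5 weeks

52.5 weeks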